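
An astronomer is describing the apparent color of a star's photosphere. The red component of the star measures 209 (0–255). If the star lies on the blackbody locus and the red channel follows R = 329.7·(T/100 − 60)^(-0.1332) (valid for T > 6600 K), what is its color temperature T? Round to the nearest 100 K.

(t − 60)^(-0.1332) = 209/329.7 = 0.63391.
t − 60 = 0.63391^(1/-0.1332) = 0.63391^(-7.508) = 30.639, so t = 90.639.
T = 100·t = 9064 K → 9100 K to the nearest 100 K.

9100 K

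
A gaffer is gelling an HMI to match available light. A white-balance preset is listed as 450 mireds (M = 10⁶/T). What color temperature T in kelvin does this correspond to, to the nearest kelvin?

T = 10⁶ / 450 = 2222.22 K → 2222 K.

2222 K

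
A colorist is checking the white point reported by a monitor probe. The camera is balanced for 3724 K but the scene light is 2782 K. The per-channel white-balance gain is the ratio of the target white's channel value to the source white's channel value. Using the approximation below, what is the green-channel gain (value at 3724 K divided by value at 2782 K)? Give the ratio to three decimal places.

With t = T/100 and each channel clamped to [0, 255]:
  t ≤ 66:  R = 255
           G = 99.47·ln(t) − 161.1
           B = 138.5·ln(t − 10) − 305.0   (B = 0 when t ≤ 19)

At 2782 K (t = 27.82):
  G = 99.47·ln 27.82 − 161.1 = 99.47·3.3258 − 161.1 = 169.713.
At 3724 K (t = 37.24):
  G = 99.47·ln 37.24 − 161.1 = 99.47·3.6174 − 161.1 = 198.721.
Gain = 198.721 / 169.713 = 1.1709 → 1.171.

1.171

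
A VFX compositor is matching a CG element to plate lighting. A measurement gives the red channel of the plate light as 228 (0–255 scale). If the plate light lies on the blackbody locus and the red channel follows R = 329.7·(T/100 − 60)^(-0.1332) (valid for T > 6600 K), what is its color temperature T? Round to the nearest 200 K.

(t − 60)^(-0.1332) = 228/329.7 = 0.69154.
t − 60 = 0.69154^(1/-0.1332) = 0.69154^(-7.508) = 15.943, so t = 75.943.
T = 100·t = 7594 K → 7600 K to the nearest 200 K.

7600 K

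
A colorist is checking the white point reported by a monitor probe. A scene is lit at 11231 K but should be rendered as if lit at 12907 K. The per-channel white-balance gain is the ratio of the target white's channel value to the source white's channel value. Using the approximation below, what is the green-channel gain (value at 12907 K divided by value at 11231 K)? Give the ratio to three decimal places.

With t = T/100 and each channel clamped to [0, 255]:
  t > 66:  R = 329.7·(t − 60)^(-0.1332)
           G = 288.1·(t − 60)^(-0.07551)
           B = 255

0.979

At 11231 K (t = 112.31):
  G = 288.1·(112.31 − 60)^(-0.07551) = 288.1·52.31^(-0.07551) = 288.1·0.74170 = 213.684.
At 12907 K (t = 129.07):
  G = 288.1·(129.07 − 60)^(-0.07551) = 288.1·69.07^(-0.07551) = 288.1·0.72630 = 209.247.
Gain = 209.247 / 213.684 = 0.9792 → 0.979.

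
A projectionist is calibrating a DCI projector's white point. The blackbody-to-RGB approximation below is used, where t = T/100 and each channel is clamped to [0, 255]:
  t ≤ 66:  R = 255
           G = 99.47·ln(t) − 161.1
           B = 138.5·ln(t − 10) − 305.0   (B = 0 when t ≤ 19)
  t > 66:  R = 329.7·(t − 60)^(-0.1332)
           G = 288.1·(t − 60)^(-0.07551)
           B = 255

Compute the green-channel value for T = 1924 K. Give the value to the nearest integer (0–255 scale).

133

t = 1924/100 = 19.24; the t ≤ 66 branch applies.
G = 99.47·ln 19.24 − 161.1 = 99.47·2.9570 − 161.1 = 133.032.
Rounded: 133.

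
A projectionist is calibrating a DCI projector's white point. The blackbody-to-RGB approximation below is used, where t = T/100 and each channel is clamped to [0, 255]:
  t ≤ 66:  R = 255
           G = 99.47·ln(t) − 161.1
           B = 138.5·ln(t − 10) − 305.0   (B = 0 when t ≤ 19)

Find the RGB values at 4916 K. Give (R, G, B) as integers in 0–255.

t = 4916/100 = 49.16; the t ≤ 66 branch applies.
R = 255 by definition for t ≤ 66.
G = 99.47·ln 49.16 − 161.1 = 99.47·3.8951 − 161.1 = 226.344.
B = 138.5·ln(49.16 − 10) − 305.0 = 138.5·ln 39.16 − 305.0 = 138.5·3.6677 − 305.0 = 202.970.
Rounded: (255, 226, 203).

(255, 226, 203)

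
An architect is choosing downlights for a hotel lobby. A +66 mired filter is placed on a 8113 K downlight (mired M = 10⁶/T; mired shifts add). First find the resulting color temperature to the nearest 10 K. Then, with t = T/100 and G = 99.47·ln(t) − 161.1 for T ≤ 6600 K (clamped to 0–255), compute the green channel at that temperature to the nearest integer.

M_in = 10⁶/8113 = 123.26; M_out = 123.26 + (+66) = 189.26.
T_out = 10⁶/189.26 = 5283.8 K → 5280 K; t = 52.8.
G = 99.47·ln 52.8 − 161.1 = 99.47·3.9665 − 161.1 = 233.449.
Rounded: 233.

233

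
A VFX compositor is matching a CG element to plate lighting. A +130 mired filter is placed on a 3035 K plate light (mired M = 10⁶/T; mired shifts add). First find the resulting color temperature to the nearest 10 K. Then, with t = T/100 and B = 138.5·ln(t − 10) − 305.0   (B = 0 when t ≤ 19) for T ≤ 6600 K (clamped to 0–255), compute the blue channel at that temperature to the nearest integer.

M_in = 10⁶/3035 = 329.49; M_out = 329.49 + (+130) = 459.49.
T_out = 10⁶/459.49 = 2176.3 K → 2180 K; t = 21.8.
B = 138.5·ln(21.8 − 10) − 305.0 = 138.5·ln 11.8 − 305.0 = 138.5·2.4681 − 305.0 = 36.832.
Rounded: 37.

37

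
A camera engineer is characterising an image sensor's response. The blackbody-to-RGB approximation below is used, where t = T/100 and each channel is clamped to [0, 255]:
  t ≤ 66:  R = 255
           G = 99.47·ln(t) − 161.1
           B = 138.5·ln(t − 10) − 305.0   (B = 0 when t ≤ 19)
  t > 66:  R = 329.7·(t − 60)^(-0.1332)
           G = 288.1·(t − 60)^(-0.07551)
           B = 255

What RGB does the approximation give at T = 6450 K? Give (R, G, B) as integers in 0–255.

(255, 253, 249)

t = 6450/100 = 64.5; the t ≤ 66 branch applies.
R = 255 by definition for t ≤ 66.
G = 99.47·ln 64.5 − 161.1 = 99.47·4.1667 − 161.1 = 253.358.
B = 138.5·ln(64.5 − 10) − 305.0 = 138.5·ln 54.5 − 305.0 = 138.5·3.9982 − 305.0 = 248.751.
Rounded: (255, 253, 249).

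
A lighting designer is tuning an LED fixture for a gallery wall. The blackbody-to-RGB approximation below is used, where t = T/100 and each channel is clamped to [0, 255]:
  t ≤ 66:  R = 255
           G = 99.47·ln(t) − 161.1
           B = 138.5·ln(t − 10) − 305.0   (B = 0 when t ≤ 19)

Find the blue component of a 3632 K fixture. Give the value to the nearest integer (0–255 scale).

t = 3632/100 = 36.32; the t ≤ 66 branch applies.
B = 138.5·ln(36.32 − 10) − 305.0 = 138.5·ln 26.32 − 305.0 = 138.5·3.2703 − 305.0 = 147.941.
Rounded: 148.

148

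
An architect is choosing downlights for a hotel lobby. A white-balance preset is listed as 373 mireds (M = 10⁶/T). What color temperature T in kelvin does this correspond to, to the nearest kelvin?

T = 10⁶ / 373 = 2680.97 K → 2681 K.

2681 K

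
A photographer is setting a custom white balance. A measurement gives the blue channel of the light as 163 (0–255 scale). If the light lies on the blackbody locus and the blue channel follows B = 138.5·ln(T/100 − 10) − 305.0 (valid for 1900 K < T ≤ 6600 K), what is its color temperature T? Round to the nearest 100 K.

3900 K

ln(t − 10) = (163 + 305.0) / 138.5 = 3.3791.
t − 10 = e^3.3791 = 29.343, so t = 39.343.
T = 100·t = 3934 K → 3900 K to the nearest 100 K.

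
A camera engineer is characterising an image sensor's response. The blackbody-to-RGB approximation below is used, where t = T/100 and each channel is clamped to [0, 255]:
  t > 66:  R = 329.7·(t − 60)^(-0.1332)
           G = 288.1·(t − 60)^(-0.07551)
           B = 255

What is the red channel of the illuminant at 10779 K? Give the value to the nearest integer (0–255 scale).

t = 10779/100 = 107.79; the t > 66 branch applies.
R = 329.7·(107.79 − 60)^(-0.1332) = 329.7·47.79^(-0.1332) = 329.7·0.59746 = 196.984.
Rounded: 197.

197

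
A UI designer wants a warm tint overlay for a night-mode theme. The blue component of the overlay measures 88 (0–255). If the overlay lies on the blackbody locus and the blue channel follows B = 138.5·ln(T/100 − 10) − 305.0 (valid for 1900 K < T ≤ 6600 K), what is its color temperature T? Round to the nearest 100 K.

2700 K

ln(t − 10) = (88 + 305.0) / 138.5 = 2.8375.
t − 10 = e^2.8375 = 17.074, so t = 27.074.
T = 100·t = 2707 K → 2700 K to the nearest 100 K.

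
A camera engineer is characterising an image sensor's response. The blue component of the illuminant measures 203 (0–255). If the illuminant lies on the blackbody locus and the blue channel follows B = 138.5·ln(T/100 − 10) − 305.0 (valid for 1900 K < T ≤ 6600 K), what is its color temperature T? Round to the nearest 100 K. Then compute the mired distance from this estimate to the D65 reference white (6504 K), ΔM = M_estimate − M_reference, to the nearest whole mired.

ln(t − 10) = (203 + 305.0) / 138.5 = 3.6679.
t − 10 = e^3.6679 = 39.168, so t = 49.168.
T = 100·t = 4917 K → 4900 K to the nearest 100 K.
M_estimate = 10⁶/4900 = 204.08; M_reference = 10⁶/6504 = 153.75.
ΔM = 204.08 − 153.75 = 50.33 → +50 mireds.

+50 mireds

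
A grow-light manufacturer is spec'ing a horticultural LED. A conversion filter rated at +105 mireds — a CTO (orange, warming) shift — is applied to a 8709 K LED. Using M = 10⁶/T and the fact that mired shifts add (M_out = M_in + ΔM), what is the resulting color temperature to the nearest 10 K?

4550 K

M_in = 10⁶/8709 = 114.82 mireds.
M_out = 114.82 + (+105) = 219.82 mireds.
T_out = 10⁶/219.82 = 4549.1 K → 4550 K.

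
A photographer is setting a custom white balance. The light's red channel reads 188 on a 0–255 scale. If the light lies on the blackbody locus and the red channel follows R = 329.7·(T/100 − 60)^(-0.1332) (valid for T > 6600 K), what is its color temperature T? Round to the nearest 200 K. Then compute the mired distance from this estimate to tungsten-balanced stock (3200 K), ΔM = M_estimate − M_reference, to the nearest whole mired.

-234 mireds

(t − 60)^(-0.1332) = 188/329.7 = 0.57022.
t − 60 = 0.57022^(1/-0.1332) = 0.57022^(-7.508) = 67.848, so t = 127.848.
T = 100·t = 12785 K → 12800 K to the nearest 200 K.
M_estimate = 10⁶/12800 = 78.12; M_reference = 10⁶/3200 = 312.50.
ΔM = 78.12 − 312.50 = -234.38 → -234 mireds.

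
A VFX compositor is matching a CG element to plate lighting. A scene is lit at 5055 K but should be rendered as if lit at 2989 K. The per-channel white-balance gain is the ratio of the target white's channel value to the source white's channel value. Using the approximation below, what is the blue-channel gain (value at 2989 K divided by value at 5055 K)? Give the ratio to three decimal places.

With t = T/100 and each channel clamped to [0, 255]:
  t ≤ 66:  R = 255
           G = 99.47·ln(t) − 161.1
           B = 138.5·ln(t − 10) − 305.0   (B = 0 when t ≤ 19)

0.525

At 5055 K (t = 50.55):
  B = 138.5·ln(50.55 − 10) − 305.0 = 138.5·ln 40.55 − 305.0 = 138.5·3.7025 − 305.0 = 207.801.
At 2989 K (t = 29.89):
  B = 138.5·ln(29.89 − 10) − 305.0 = 138.5·ln 19.89 − 305.0 = 138.5·2.9902 − 305.0 = 109.145.
Gain = 109.145 / 207.801 = 0.5252 → 0.525.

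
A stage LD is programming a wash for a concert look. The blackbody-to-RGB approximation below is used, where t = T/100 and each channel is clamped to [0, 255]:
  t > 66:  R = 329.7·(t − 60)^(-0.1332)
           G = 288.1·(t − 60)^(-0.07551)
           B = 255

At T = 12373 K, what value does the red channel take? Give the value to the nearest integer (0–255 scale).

190

t = 12373/100 = 123.73; the t > 66 branch applies.
R = 329.7·(123.73 − 60)^(-0.1332) = 329.7·63.73^(-0.1332) = 329.7·0.57499 = 189.575.
Rounded: 190.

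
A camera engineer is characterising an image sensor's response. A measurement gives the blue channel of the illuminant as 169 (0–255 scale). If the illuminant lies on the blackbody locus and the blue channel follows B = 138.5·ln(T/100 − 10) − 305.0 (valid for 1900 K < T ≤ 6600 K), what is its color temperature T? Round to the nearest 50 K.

ln(t − 10) = (169 + 305.0) / 138.5 = 3.4224.
t − 10 = e^3.4224 = 30.642, so t = 40.642.
T = 100·t = 4064 K → 4050 K to the nearest 50 K.

4050 K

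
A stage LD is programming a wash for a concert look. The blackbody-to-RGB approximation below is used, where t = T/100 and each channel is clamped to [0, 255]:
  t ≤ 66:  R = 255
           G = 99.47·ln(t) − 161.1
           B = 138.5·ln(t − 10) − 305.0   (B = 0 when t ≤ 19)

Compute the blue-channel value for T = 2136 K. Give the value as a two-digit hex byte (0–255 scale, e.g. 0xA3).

t = 2136/100 = 21.36; the t ≤ 66 branch applies.
B = 138.5·ln(21.36 − 10) − 305.0 = 138.5·ln 11.36 − 305.0 = 138.5·2.4301 − 305.0 = 31.569.
Rounded: 32; in hex, 0x20.

0x20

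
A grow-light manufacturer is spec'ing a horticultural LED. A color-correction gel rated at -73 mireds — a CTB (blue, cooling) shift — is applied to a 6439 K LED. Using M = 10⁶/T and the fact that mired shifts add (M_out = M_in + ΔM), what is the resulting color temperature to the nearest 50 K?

M_in = 10⁶/6439 = 155.30 mireds.
M_out = 155.30 + (-73) = 82.30 mireds.
T_out = 10⁶/82.30 = 12150.1 K → 12150 K.

12150 K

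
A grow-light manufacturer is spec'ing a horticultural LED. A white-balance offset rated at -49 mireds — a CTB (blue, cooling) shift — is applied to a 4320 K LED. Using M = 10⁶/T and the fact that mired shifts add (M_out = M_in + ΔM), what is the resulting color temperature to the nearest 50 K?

M_in = 10⁶/4320 = 231.48 mireds.
M_out = 231.48 + (-49) = 182.48 mireds.
T_out = 10⁶/182.48 = 5480.0 K → 5500 K.

5500 K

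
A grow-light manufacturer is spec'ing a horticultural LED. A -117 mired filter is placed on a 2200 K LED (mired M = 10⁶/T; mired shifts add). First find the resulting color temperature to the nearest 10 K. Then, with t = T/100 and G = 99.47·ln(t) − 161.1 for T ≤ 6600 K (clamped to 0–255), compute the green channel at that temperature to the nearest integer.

176

M_in = 10⁶/2200 = 454.55; M_out = 454.55 + (-117) = 337.55.
T_out = 10⁶/337.55 = 2962.6 K → 2960 K; t = 29.6.
G = 99.47·ln 29.6 − 161.1 = 99.47·3.3878 − 161.1 = 175.882.
Rounded: 176.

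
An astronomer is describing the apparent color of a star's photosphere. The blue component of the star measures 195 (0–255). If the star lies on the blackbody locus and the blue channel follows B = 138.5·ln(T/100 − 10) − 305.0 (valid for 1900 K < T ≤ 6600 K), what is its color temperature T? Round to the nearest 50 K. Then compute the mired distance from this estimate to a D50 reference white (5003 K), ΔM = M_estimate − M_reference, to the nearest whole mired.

+13 mireds

ln(t − 10) = (195 + 305.0) / 138.5 = 3.6101.
t − 10 = e^3.6101 = 36.970, so t = 46.970.
T = 100·t = 4697 K → 4700 K to the nearest 50 K.
M_estimate = 10⁶/4700 = 212.77; M_reference = 10⁶/5003 = 199.88.
ΔM = 212.77 − 199.88 = 12.89 → +13 mireds.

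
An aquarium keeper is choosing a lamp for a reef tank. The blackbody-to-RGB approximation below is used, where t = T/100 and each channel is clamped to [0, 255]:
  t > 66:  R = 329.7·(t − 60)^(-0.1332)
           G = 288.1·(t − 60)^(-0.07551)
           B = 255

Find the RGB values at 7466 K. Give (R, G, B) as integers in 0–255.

t = 7466/100 = 74.66; the t > 66 branch applies.
R = 329.7·(74.66 − 60)^(-0.1332) = 329.7·14.66^(-0.1332) = 329.7·0.69931 = 230.563.
G = 288.1·(74.66 − 60)^(-0.07551) = 288.1·14.66^(-0.07551) = 288.1·0.81648 = 235.228.
B = 255 by definition for t > 66.
Rounded: (231, 235, 255).

(231, 235, 255)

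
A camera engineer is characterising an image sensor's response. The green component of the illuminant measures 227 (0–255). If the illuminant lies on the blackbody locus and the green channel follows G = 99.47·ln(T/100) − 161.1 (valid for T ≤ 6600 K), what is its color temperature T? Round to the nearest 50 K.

ln t = (227 + 161.1) / 99.47 = 3.9017.
t = e^3.9017 = 49.485.
T = 100·t = 4949 K → 4950 K to the nearest 50 K.

4950 K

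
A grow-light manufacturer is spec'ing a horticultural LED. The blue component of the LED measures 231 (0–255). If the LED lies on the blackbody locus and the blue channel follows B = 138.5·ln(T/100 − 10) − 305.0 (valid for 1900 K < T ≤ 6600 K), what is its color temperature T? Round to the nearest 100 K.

5800 K

ln(t − 10) = (231 + 305.0) / 138.5 = 3.8700.
t − 10 = e^3.8700 = 47.944, so t = 57.944.
T = 100·t = 5794 K → 5800 K to the nearest 100 K.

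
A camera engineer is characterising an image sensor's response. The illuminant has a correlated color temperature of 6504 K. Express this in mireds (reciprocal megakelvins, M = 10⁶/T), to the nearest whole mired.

M = 10⁶ / 6504 = 153.752 → 154 mireds.

154 mireds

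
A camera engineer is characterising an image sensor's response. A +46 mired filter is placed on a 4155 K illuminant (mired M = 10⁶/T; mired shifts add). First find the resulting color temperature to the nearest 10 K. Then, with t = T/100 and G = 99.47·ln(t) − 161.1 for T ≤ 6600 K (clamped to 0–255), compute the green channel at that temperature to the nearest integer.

M_in = 10⁶/4155 = 240.67; M_out = 240.67 + (+46) = 286.67.
T_out = 10⁶/286.67 = 3488.3 K → 3490 K; t = 34.9.
G = 99.47·ln 34.9 − 161.1 = 99.47·3.5525 − 161.1 = 192.266.
Rounded: 192.

192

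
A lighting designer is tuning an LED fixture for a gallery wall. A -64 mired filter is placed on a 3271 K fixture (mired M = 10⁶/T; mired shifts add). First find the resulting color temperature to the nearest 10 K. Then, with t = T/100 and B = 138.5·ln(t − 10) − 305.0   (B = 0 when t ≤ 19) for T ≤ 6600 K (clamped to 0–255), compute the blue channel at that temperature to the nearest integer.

172

M_in = 10⁶/3271 = 305.72; M_out = 305.72 + (-64) = 241.72.
T_out = 10⁶/241.72 = 4137.1 K → 4140 K; t = 41.4.
B = 138.5·ln(41.4 − 10) − 305.0 = 138.5·ln 31.4 − 305.0 = 138.5·3.4468 − 305.0 = 172.383.
Rounded: 172.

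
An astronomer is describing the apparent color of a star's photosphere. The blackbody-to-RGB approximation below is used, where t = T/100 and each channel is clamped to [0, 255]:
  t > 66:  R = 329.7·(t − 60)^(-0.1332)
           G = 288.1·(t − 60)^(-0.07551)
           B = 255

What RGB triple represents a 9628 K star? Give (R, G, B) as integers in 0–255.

t = 9628/100 = 96.28; the t > 66 branch applies.
R = 329.7·(96.28 − 60)^(-0.1332) = 329.7·36.28^(-0.1332) = 329.7·0.61980 = 204.348.
G = 288.1·(96.28 − 60)^(-0.07551) = 288.1·36.28^(-0.07551) = 288.1·0.76248 = 219.671.
B = 255 by definition for t > 66.
Rounded: (204, 220, 255).

(204, 220, 255)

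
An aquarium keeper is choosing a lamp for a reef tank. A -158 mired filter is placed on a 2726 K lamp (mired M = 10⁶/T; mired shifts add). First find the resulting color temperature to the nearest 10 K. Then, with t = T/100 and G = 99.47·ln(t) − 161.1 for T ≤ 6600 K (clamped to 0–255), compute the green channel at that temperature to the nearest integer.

M_in = 10⁶/2726 = 366.84; M_out = 366.84 + (-158) = 208.84.
T_out = 10⁶/208.84 = 4788.4 K → 4790 K; t = 47.9.
G = 99.47·ln 47.9 − 161.1 = 99.47·3.8691 − 161.1 = 223.761.
Rounded: 224.

224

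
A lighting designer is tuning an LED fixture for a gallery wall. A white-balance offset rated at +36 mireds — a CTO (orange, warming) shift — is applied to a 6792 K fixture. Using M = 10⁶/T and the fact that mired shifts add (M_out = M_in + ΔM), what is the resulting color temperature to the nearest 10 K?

5460 K

M_in = 10⁶/6792 = 147.23 mireds.
M_out = 147.23 + (+36) = 183.23 mireds.
T_out = 10⁶/183.23 = 5457.6 K → 5460 K.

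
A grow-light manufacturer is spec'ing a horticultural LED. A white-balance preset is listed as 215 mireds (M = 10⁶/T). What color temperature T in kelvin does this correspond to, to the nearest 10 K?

T = 10⁶ / 215 = 4651.16 K → 4650 K.

4650 K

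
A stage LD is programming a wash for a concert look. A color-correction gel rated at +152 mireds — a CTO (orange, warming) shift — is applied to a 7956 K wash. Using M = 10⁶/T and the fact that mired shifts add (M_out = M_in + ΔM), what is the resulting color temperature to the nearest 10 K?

3600 K

M_in = 10⁶/7956 = 125.69 mireds.
M_out = 125.69 + (+152) = 277.69 mireds.
T_out = 10⁶/277.69 = 3601.1 K → 3600 K.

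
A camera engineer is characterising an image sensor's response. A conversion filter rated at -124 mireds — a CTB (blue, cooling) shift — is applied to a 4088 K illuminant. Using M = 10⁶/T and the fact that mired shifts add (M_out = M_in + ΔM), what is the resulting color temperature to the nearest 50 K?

8300 K

M_in = 10⁶/4088 = 244.62 mireds.
M_out = 244.62 + (-124) = 120.62 mireds.
T_out = 10⁶/120.62 = 8290.6 K → 8300 K.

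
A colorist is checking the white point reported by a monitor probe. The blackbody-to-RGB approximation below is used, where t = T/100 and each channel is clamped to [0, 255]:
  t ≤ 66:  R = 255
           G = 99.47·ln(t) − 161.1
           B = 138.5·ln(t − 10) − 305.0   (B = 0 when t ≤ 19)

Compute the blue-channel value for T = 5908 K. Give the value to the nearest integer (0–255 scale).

t = 5908/100 = 59.08; the t ≤ 66 branch applies.
B = 138.5·ln(59.08 − 10) − 305.0 = 138.5·ln 49.08 − 305.0 = 138.5·3.8935 − 305.0 = 234.243.
Rounded: 234.

234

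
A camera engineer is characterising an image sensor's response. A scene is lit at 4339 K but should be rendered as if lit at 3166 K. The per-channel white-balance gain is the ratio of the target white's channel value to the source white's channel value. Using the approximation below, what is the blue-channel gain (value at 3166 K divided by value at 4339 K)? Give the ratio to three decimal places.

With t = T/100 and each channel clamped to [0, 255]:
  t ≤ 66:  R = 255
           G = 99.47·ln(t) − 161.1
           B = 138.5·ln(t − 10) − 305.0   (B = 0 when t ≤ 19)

0.669

At 4339 K (t = 43.39):
  B = 138.5·ln(43.39 − 10) − 305.0 = 138.5·ln 33.39 − 305.0 = 138.5·3.5083 − 305.0 = 180.894.
At 3166 K (t = 31.66):
  B = 138.5·ln(31.66 − 10) − 305.0 = 138.5·ln 21.66 − 305.0 = 138.5·3.0755 − 305.0 = 120.952.
Gain = 120.952 / 180.894 = 0.6686 → 0.669.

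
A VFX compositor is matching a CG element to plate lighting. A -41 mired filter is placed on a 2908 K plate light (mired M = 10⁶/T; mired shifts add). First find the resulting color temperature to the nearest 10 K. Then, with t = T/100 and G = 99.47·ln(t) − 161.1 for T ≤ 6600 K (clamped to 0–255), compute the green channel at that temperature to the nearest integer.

187

M_in = 10⁶/2908 = 343.88; M_out = 343.88 + (-41) = 302.88.
T_out = 10⁶/302.88 = 3301.6 K → 3300 K; t = 33.
G = 99.47·ln 33 − 161.1 = 99.47·3.4965 − 161.1 = 186.698.
Rounded: 187.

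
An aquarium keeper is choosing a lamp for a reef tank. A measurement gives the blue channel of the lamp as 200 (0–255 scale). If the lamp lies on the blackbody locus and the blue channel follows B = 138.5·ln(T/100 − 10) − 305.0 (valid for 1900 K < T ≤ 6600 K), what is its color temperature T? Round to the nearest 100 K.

4800 K

ln(t − 10) = (200 + 305.0) / 138.5 = 3.6462.
t − 10 = e^3.6462 = 38.329, so t = 48.329.
T = 100·t = 4833 K → 4800 K to the nearest 100 K.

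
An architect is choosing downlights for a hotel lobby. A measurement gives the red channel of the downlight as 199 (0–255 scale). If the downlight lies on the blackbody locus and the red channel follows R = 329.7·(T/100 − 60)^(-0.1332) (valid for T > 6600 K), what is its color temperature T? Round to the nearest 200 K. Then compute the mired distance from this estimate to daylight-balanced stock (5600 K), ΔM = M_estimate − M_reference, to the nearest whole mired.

(t − 60)^(-0.1332) = 199/329.7 = 0.60358.
t − 60 = 0.60358^(1/-0.1332) = 0.60358^(-7.508) = 44.273, so t = 104.273.
T = 100·t = 10427 K → 10400 K to the nearest 200 K.
M_estimate = 10⁶/10400 = 96.15; M_reference = 10⁶/5600 = 178.57.
ΔM = 96.15 − 178.57 = -82.42 → -82 mireds.

-82 mireds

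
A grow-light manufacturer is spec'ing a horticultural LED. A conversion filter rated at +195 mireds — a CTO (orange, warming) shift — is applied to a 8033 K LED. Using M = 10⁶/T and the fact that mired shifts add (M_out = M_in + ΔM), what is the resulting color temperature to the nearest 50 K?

3150 K

M_in = 10⁶/8033 = 124.49 mireds.
M_out = 124.49 + (+195) = 319.49 mireds.
T_out = 10⁶/319.49 = 3130.0 K → 3150 K.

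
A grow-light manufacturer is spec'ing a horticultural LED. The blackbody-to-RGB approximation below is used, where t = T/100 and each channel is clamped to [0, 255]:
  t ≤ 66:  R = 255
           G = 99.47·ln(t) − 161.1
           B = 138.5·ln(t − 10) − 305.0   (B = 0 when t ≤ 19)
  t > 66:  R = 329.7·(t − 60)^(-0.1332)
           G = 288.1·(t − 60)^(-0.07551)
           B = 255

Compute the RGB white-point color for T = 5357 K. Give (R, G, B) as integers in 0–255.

t = 5357/100 = 53.57; the t ≤ 66 branch applies.
R = 255 by definition for t ≤ 66.
G = 99.47·ln 53.57 − 161.1 = 99.47·3.9810 − 161.1 = 234.889.
B = 138.5·ln(53.57 − 10) − 305.0 = 138.5·ln 43.57 − 305.0 = 138.5·3.7744 − 305.0 = 217.750.
Rounded: (255, 235, 218).

(255, 235, 218)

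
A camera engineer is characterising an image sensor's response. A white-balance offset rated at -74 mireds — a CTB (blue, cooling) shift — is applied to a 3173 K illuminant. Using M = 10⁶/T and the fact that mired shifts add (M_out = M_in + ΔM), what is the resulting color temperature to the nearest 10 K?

M_in = 10⁶/3173 = 315.16 mireds.
M_out = 315.16 + (-74) = 241.16 mireds.
T_out = 10⁶/241.16 = 4146.6 K → 4150 K.

4150 K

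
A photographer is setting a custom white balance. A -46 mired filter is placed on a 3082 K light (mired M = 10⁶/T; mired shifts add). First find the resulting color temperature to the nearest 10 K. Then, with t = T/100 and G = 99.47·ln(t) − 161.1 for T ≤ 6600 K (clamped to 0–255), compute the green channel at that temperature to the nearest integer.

M_in = 10⁶/3082 = 324.46; M_out = 324.46 + (-46) = 278.46.
T_out = 10⁶/278.46 = 3591.1 K → 3590 K; t = 35.9.
G = 99.47·ln 35.9 − 161.1 = 99.47·3.5807 − 161.1 = 195.076.
Rounded: 195.

195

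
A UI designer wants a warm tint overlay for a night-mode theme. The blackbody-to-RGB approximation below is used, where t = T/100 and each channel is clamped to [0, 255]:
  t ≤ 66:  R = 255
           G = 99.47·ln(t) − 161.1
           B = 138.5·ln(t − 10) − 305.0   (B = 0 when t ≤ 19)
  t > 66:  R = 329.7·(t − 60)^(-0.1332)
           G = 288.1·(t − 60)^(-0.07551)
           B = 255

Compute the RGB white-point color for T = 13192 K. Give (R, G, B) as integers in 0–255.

(187, 209, 255)

t = 13192/100 = 131.92; the t > 66 branch applies.
R = 329.7·(131.92 − 60)^(-0.1332) = 329.7·71.92^(-0.1332) = 329.7·0.56581 = 186.546.
G = 288.1·(131.92 − 60)^(-0.07551) = 288.1·71.92^(-0.07551) = 288.1·0.72408 = 208.609.
B = 255 by definition for t > 66.
Rounded: (187, 209, 255).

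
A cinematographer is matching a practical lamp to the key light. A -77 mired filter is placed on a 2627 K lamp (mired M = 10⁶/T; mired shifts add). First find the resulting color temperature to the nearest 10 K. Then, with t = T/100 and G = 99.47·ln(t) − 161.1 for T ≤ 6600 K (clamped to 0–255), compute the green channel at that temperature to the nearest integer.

186

M_in = 10⁶/2627 = 380.66; M_out = 380.66 + (-77) = 303.66.
T_out = 10⁶/303.66 = 3293.1 K → 3290 K; t = 32.9.
G = 99.47·ln 32.9 − 161.1 = 99.47·3.4935 − 161.1 = 186.396.
Rounded: 186.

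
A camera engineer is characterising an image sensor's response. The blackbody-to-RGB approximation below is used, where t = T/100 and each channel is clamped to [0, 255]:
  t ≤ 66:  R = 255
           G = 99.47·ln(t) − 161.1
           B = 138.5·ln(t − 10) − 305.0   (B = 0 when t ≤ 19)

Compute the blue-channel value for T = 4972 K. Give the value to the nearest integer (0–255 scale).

205

t = 4972/100 = 49.72; the t ≤ 66 branch applies.
B = 138.5·ln(49.72 − 10) − 305.0 = 138.5·ln 39.72 − 305.0 = 138.5·3.6819 − 305.0 = 204.937.
Rounded: 205.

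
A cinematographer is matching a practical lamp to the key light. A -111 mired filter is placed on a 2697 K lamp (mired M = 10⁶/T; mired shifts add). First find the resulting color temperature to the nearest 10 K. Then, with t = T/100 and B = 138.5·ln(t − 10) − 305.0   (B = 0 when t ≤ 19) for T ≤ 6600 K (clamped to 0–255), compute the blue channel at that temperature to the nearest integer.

159

M_in = 10⁶/2697 = 370.78; M_out = 370.78 + (-111) = 259.78.
T_out = 10⁶/259.78 = 3849.4 K → 3850 K; t = 38.5.
B = 138.5·ln(38.5 − 10) − 305.0 = 138.5·ln 28.5 − 305.0 = 138.5·3.3499 − 305.0 = 158.962.
Rounded: 159.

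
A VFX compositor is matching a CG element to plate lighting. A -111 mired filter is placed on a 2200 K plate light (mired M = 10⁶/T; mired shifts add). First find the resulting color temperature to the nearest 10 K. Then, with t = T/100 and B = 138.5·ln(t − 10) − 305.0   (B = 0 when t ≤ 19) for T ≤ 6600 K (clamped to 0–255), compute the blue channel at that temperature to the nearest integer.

104

M_in = 10⁶/2200 = 454.55; M_out = 454.55 + (-111) = 343.55.
T_out = 10⁶/343.55 = 2910.8 K → 2910 K; t = 29.1.
B = 138.5·ln(29.1 − 10) − 305.0 = 138.5·ln 19.1 − 305.0 = 138.5·2.9497 − 305.0 = 103.532.
Rounded: 104.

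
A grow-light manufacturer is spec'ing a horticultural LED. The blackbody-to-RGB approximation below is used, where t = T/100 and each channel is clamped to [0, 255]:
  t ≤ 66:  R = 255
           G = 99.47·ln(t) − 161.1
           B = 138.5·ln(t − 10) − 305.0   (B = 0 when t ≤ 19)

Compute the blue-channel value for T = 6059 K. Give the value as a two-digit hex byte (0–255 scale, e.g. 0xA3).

0xEE

t = 6059/100 = 60.59; the t ≤ 66 branch applies.
B = 138.5·ln(60.59 − 10) − 305.0 = 138.5·ln 50.59 − 305.0 = 138.5·3.9238 − 305.0 = 238.440.
Rounded: 238; in hex, 0xEE.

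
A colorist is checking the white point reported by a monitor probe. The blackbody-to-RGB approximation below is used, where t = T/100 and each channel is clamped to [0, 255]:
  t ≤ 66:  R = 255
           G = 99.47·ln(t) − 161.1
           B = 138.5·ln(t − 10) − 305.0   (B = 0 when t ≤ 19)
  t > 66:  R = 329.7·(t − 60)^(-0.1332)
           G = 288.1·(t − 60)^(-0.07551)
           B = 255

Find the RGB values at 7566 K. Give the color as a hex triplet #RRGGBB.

t = 7566/100 = 75.66; the t > 66 branch applies.
R = 329.7·(75.66 − 60)^(-0.1332) = 329.7·15.66^(-0.1332) = 329.7·0.69319 = 228.546.
G = 288.1·(75.66 − 60)^(-0.07551) = 288.1·15.66^(-0.07551) = 288.1·0.81242 = 234.059.
B = 255 by definition for t > 66.
Rounded: (229, 234, 255).
In hex: #E5EAFF.

#E5EAFF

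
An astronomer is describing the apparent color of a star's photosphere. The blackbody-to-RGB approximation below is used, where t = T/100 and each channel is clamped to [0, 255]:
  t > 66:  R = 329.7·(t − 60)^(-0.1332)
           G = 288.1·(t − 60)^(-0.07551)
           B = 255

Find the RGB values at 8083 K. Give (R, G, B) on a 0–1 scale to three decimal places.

(0.863, 0.898, 1.000)

t = 8083/100 = 80.83; the t > 66 branch applies.
R = 329.7·(80.83 − 60)^(-0.1332) = 329.7·20.83^(-0.1332) = 329.7·0.66735 = 220.024.
G = 288.1·(80.83 − 60)^(-0.07551) = 288.1·20.83^(-0.07551) = 288.1·0.79511 = 229.070.
B = 255 by definition for t > 66.
Dividing each by 255: (0.8628, 0.8983, 1.0000) → (0.863, 0.898, 1.000).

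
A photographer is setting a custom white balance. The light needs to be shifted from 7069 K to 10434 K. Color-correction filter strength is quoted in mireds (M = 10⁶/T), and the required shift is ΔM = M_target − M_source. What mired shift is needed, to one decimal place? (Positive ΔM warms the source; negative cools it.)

M_source = 10⁶/7069 = 141.463; M_target = 10⁶/10434 = 95.841.
ΔM = 95.841 − 141.463 = -45.622 → -45.6 mireds, a cooling shift.

-45.6 mireds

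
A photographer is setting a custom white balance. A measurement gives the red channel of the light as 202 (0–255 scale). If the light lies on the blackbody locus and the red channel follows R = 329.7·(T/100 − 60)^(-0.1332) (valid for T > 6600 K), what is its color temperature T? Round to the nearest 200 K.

10000 K

(t − 60)^(-0.1332) = 202/329.7 = 0.61268.
t − 60 = 0.61268^(1/-0.1332) = 0.61268^(-7.508) = 39.569, so t = 99.569.
T = 100·t = 9957 K → 10000 K to the nearest 200 K.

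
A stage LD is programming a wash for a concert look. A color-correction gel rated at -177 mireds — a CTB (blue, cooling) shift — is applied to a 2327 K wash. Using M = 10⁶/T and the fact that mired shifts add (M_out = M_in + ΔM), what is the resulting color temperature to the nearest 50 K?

M_in = 10⁶/2327 = 429.74 mireds.
M_out = 429.74 + (-177) = 252.74 mireds.
T_out = 10⁶/252.74 = 3956.7 K → 3950 K.

3950 K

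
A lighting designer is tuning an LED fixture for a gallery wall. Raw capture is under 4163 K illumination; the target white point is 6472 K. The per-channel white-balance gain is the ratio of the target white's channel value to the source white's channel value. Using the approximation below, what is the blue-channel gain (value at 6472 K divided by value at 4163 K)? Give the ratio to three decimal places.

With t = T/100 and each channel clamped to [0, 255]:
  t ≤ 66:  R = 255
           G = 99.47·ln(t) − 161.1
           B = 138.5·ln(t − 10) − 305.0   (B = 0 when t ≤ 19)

At 4163 K (t = 41.63):
  B = 138.5·ln(41.63 − 10) − 305.0 = 138.5·ln 31.63 − 305.0 = 138.5·3.4541 − 305.0 = 173.394.
At 6472 K (t = 64.72):
  B = 138.5·ln(64.72 − 10) − 305.0 = 138.5·ln 54.72 − 305.0 = 138.5·4.0022 − 305.0 = 249.309.
Gain = 249.309 / 173.394 = 1.4378 → 1.438.

1.438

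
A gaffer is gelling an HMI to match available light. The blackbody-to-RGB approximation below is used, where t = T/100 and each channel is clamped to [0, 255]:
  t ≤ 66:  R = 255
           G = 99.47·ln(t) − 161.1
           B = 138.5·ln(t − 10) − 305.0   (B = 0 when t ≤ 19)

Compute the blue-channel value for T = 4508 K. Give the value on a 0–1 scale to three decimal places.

t = 4508/100 = 45.08; the t ≤ 66 branch applies.
B = 138.5·ln(45.08 − 10) − 305.0 = 138.5·ln 35.08 − 305.0 = 138.5·3.5576 − 305.0 = 187.732.
On a 0–1 scale: 187.732/255 = 0.7362 → 0.736.

0.736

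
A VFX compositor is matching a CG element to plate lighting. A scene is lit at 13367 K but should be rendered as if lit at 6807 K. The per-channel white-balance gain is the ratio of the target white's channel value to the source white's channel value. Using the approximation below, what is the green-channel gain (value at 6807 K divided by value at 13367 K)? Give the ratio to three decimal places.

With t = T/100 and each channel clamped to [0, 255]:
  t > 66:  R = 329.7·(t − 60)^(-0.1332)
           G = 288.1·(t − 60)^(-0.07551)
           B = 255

1.182

At 13367 K (t = 133.67):
  G = 288.1·(133.67 − 60)^(-0.07551) = 288.1·73.67^(-0.07551) = 288.1·0.72277 = 208.230.
At 6807 K (t = 68.07):
  G = 288.1·(68.07 − 60)^(-0.07551) = 288.1·8.07^(-0.07551) = 288.1·0.85413 = 246.074.
Gain = 246.074 / 208.230 = 1.1817 → 1.182.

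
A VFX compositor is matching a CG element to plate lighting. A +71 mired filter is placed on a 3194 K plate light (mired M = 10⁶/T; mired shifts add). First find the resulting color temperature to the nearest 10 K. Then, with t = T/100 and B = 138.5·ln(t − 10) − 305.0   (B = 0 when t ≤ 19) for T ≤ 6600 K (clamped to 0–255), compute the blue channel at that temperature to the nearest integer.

79

M_in = 10⁶/3194 = 313.09; M_out = 313.09 + (+71) = 384.09.
T_out = 10⁶/384.09 = 2603.6 K → 2600 K; t = 26.
B = 138.5·ln(26 − 10) − 305.0 = 138.5·ln 16 − 305.0 = 138.5·2.7726 − 305.0 = 79.004.
Rounded: 79.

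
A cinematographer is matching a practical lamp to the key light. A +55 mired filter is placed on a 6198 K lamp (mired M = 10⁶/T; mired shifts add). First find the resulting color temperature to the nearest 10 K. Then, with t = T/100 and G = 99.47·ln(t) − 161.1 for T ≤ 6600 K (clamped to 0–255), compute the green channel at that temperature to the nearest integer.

220

M_in = 10⁶/6198 = 161.34; M_out = 161.34 + (+55) = 216.34.
T_out = 10⁶/216.34 = 4622.3 K → 4620 K; t = 46.2.
G = 99.47·ln 46.2 − 161.1 = 99.47·3.8330 − 161.1 = 220.167.
Rounded: 220.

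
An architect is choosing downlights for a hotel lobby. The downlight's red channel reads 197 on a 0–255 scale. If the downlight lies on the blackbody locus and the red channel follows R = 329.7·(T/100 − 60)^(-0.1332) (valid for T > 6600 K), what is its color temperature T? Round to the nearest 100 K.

(t − 60)^(-0.1332) = 197/329.7 = 0.59751.
t − 60 = 0.59751^(1/-0.1332) = 0.59751^(-7.508) = 47.761, so t = 107.761.
T = 100·t = 10776 K → 10800 K to the nearest 100 K.

10800 K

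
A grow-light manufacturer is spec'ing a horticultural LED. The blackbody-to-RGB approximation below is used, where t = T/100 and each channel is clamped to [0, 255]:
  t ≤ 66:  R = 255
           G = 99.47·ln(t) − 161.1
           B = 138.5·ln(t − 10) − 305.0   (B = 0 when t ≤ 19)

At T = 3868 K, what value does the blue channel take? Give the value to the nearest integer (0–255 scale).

t = 3868/100 = 38.68; the t ≤ 66 branch applies.
B = 138.5·ln(38.68 − 10) − 305.0 = 138.5·ln 28.68 − 305.0 = 138.5·3.3562 − 305.0 = 159.834.
Rounded: 160.

160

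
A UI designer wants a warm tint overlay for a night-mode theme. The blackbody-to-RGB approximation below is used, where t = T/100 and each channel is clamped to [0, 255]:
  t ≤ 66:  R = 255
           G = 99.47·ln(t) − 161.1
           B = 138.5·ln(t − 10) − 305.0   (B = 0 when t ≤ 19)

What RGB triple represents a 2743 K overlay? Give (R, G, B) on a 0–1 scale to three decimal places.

(1.000, 0.660, 0.356)

t = 2743/100 = 27.43; the t ≤ 66 branch applies.
R = 255 by definition for t ≤ 66.
G = 99.47·ln 27.43 − 161.1 = 99.47·3.3116 − 161.1 = 168.309.
B = 138.5·ln(27.43 − 10) − 305.0 = 138.5·ln 17.43 − 305.0 = 138.5·2.8582 − 305.0 = 90.860.
Dividing each by 255: (1.0000, 0.6600, 0.3563) → (1.000, 0.660, 0.356).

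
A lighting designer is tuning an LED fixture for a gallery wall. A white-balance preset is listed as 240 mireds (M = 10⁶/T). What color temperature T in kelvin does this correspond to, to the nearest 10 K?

T = 10⁶ / 240 = 4166.67 K → 4170 K.

4170 K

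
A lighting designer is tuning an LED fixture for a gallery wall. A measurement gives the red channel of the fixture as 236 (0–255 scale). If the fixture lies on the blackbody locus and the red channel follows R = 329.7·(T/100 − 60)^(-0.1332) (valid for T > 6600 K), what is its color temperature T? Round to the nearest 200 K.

(t − 60)^(-0.1332) = 236/329.7 = 0.71580.
t − 60 = 0.71580^(1/-0.1332) = 0.71580^(-7.508) = 12.307, so t = 72.307.
T = 100·t = 7231 K → 7200 K to the nearest 200 K.

7200 K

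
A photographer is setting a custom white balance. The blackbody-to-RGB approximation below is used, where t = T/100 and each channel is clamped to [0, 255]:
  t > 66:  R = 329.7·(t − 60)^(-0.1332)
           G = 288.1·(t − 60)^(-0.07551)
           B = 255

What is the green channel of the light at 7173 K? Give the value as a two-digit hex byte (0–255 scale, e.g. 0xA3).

0xEF

t = 7173/100 = 71.73; the t > 66 branch applies.
G = 288.1·(71.73 − 60)^(-0.07551) = 288.1·11.73^(-0.07551) = 288.1·0.83034 = 239.222.
Rounded: 239; in hex, 0xEF.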